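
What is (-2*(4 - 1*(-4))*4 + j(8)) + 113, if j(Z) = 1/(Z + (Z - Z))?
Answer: 393/8 ≈ 49.125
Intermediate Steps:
j(Z) = 1/Z (j(Z) = 1/(Z + 0) = 1/Z)
(-2*(4 - 1*(-4))*4 + j(8)) + 113 = (-2*(4 - 1*(-4))*4 + 1/8) + 113 = (-2*(4 + 4)*4 + 1/8) + 113 = (-2*8*4 + 1/8) + 113 = (-16*4 + 1/8) + 113 = (-64 + 1/8) + 113 = -511/8 + 113 = 393/8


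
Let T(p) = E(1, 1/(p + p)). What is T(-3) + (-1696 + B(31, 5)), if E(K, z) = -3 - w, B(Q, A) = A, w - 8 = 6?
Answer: -1708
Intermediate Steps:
w = 14 (w = 8 + 6 = 14)
E(K, z) = -17 (E(K, z) = -3 - 1*14 = -3 - 14 = -17)
T(p) = -17
T(-3) + (-1696 + B(31, 5)) = -17 + (-1696 + 5) = -17 - 1691 = -1708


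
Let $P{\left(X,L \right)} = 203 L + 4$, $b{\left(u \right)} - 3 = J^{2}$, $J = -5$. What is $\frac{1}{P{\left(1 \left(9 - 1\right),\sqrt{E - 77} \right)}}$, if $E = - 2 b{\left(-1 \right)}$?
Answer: $\frac{4}{5480813} - \frac{203 i \sqrt{133}}{5480813} \approx 7.2982 \cdot 10^{-7} - 0.00042715 i$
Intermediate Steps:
$b{\left(u \right)} = 28$ ($b{\left(u \right)} = 3 + \left(-5\right)^{2} = 3 + 25 = 28$)
$E = -56$ ($E = \left(-2\right) 28 = -56$)
$P{\left(X,L \right)} = 4 + 203 L$
$\frac{1}{P{\left(1 \left(9 - 1\right),\sqrt{E - 77} \right)}} = \frac{1}{4 + 203 \sqrt{-56 - 77}} = \frac{1}{4 + 203 \sqrt{-133}} = \frac{1}{4 + 203 i \sqrt{133}}$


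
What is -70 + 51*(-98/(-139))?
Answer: -4732/139 ≈ -34.043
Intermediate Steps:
-70 + 51*(-98/(-139)) = -70 + 51*(-98*(-1/139)) = -70 + 51*(98/139) = -70 + 4998/139 = -4732/139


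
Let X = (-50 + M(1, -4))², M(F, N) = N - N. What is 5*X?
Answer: 12500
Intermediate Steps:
M(F, N) = 0
X = 2500 (X = (-50 + 0)² = (-50)² = 2500)
5*X = 5*2500 = 12500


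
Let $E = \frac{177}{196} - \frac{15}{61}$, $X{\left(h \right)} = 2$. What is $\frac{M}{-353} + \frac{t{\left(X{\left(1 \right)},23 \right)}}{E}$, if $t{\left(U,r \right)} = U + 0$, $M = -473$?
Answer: $\frac{12157297}{2773521} \approx 4.3833$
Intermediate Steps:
$t{\left(U,r \right)} = U$
$E = \frac{7857}{11956}$ ($E = 177 \cdot \frac{1}{196} - \frac{15}{61} = \frac{177}{196} - \frac{15}{61} = \frac{7857}{11956} \approx 0.65716$)
$\frac{M}{-353} + \frac{t{\left(X{\left(1 \right)},23 \right)}}{E} = - \frac{473}{-353} + \frac{2}{\frac{7857}{11956}} = \left(-473\right) \left(- \frac{1}{353}\right) + 2 \cdot \frac{11956}{7857} = \frac{473}{353} + \frac{23912}{7857} = \frac{12157297}{2773521}$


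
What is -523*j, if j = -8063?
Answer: 4216949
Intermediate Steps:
-523*j = -523*(-8063) = 4216949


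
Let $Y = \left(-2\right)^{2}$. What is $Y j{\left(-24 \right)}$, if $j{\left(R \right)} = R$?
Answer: $-96$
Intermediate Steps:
$Y = 4$
$Y j{\left(-24 \right)} = 4 \left(-24\right) = -96$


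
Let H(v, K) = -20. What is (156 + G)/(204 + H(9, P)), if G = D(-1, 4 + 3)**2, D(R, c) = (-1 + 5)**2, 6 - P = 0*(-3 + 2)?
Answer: 103/46 ≈ 2.2391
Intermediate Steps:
P = 6 (P = 6 - 0*(-3 + 2) = 6 - 0*(-1) = 6 - 1*0 = 6 + 0 = 6)
D(R, c) = 16 (D(R, c) = 4**2 = 16)
G = 256 (G = 16**2 = 256)
(156 + G)/(204 + H(9, P)) = (156 + 256)/(204 - 20) = 412/184 = 412*(1/184) = 103/46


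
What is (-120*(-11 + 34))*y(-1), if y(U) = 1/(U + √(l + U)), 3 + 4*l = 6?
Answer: 2208 + 1104*I ≈ 2208.0 + 1104.0*I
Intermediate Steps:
l = ¾ (l = -¾ + (¼)*6 = -¾ + 3/2 = ¾ ≈ 0.75000)
y(U) = 1/(U + √(¾ + U))
(-120*(-11 + 34))*y(-1) = (-120*(-11 + 34))*(2/(√(3 + 4*(-1)) + 2*(-1))) = (-120*23)*(2/(√(3 - 4) - 2)) = -5520/(√(-1) - 2) = -5520/(I - 2) = -5520/(-2 + I) = -5520*(-2 - I)/5 = -1104*(-2 - I)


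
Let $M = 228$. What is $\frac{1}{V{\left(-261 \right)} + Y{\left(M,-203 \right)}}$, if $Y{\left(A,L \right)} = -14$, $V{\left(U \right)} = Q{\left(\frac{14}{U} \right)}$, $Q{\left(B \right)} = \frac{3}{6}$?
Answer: $- \frac{2}{27} \approx -0.074074$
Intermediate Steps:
$Q{\left(B \right)} = \frac{1}{2}$ ($Q{\left(B \right)} = 3 \cdot \frac{1}{6} = \frac{1}{2}$)
$V{\left(U \right)} = \frac{1}{2}$
$\frac{1}{V{\left(-261 \right)} + Y{\left(M,-203 \right)}} = \frac{1}{\frac{1}{2} - 14} = \frac{1}{- \frac{27}{2}} = - \frac{2}{27}$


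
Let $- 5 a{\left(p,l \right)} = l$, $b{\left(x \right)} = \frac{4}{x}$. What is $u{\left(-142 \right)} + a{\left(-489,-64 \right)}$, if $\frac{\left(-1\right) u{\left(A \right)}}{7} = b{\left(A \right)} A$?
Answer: $- \frac{76}{5} \approx -15.2$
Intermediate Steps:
$a{\left(p,l \right)} = - \frac{l}{5}$
$u{\left(A \right)} = -28$ ($u{\left(A \right)} = - 7 \frac{4}{A} A = \left(-7\right) 4 = -28$)
$u{\left(-142 \right)} + a{\left(-489,-64 \right)} = -28 - - \frac{64}{5} = -28 + \frac{64}{5} = - \frac{76}{5}$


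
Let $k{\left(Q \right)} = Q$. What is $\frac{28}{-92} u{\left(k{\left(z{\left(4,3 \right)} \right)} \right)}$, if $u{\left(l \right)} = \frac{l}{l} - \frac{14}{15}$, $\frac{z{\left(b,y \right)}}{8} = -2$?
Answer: $- \frac{7}{345} \approx -0.02029$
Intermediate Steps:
$z{\left(b,y \right)} = -16$ ($z{\left(b,y \right)} = 8 \left(-2\right) = -16$)
$u{\left(l \right)} = \frac{1}{15}$ ($u{\left(l \right)} = 1 - \frac{14}{15} = \frac{1}{15}$)
$\frac{28}{-92} u{\left(k{\left(z{\left(4,3 \right)} \right)} \right)} = \frac{28}{-92} \cdot \frac{1}{15} = 28 \left(- \frac{1}{92}\right) \frac{1}{15} = \left(- \frac{7}{23}\right) \frac{1}{15} = - \frac{7}{345}$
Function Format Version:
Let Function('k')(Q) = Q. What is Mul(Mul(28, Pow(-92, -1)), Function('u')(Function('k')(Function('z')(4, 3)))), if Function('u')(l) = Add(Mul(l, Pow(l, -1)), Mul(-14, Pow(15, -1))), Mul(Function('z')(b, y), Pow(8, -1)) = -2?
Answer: Rational(-7, 345) ≈ -0.020290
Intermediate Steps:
Function('z')(b, y) = -16 (Function('z')(b, y) = Mul(8, -2) = -16)
Function('u')(l) = Rational(1, 15) (Function('u')(l) = Add(1, Mul(-14, Rational(1, 15))) = Add(1, Rational(-14, 15)) = Rational(1, 15))
Mul(Mul(28, Pow(-92, -1)), Function('u')(Function('k')(Function('z')(4, 3)))) = Mul(Mul(28, Pow(-92, -1)), Rational(1, 15)) = Mul(Mul(28, Rational(-1, 92)), Rational(1, 15)) = Mul(Rational(-7, 23), Rational(1, 15)) = Rational(-7, 345)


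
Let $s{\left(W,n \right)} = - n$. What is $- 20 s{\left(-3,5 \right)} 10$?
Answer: $1000$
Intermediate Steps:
$- 20 s{\left(-3,5 \right)} 10 = - 20 \left(\left(-1\right) 5\right) 10 = \left(-20\right) \left(-5\right) 10 = 100 \cdot 10 = 1000$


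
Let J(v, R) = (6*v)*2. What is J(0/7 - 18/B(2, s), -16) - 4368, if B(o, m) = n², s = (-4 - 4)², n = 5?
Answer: -109416/25 ≈ -4376.6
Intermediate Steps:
s = 64 (s = (-8)² = 64)
B(o, m) = 25 (B(o, m) = 5² = 25)
J(v, R) = 12*v
J(0/7 - 18/B(2, s), -16) - 4368 = 12*(0/7 - 18/25) - 4368 = 12*(0*(⅐) - 18*1/25) - 4368 = 12*(0 - 18/25) - 4368 = 12*(-18/25) - 4368 = -216/25 - 4368 = -109416/25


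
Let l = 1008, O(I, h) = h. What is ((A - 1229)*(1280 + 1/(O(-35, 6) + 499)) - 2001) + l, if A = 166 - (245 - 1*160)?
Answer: -742569813/505 ≈ -1.4704e+6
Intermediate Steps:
A = 81 (A = 166 - (245 - 160) = 166 - 1*85 = 166 - 85 = 81)
((A - 1229)*(1280 + 1/(O(-35, 6) + 499)) - 2001) + l = ((81 - 1229)*(1280 + 1/(6 + 499)) - 2001) + 1008 = (-1148*(1280 + 1/505) - 2001) + 1008 = (-1148*646401/505 - 2001) + 1008 = (-742068348/505 - 2001) + 1008 = -743078853/505 + 1008 = -742569813/505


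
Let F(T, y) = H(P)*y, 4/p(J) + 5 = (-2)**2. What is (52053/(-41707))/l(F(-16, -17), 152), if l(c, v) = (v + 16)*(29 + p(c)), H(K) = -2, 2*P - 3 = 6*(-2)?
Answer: -17351/58389800 ≈ -0.00029716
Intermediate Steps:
P = -9/2 (P = 3/2 + (6*(-2))/2 = 3/2 + (1/2)*(-12) = 3/2 - 6 = -9/2 ≈ -4.5000)
p(J) = -4 (p(J) = 4/(-5 + (-2)**2) = 4/(-5 + 4) = 4/(-1) = 4*(-1) = -4)
F(T, y) = -2*y
l(c, v) = 400 + 25*v (l(c, v) = (v + 16)*(29 - 4) = (16 + v)*25 = 400 + 25*v)
(52053/(-41707))/l(F(-16, -17), 152) = (52053/(-41707))/(400 + 25*152) = (52053*(-1/41707))/(400 + 3800) = -52053/41707/4200 = -52053/41707*1/4200 = -17351/58389800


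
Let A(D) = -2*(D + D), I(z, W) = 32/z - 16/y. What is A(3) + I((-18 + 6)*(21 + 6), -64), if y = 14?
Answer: -7508/567 ≈ -13.242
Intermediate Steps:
I(z, W) = -8/7 + 32/z (I(z, W) = 32/z - 16/14 = 32/z - 16*1/14 = 32/z - 8/7 = -8/7 + 32/z)
A(D) = -4*D
A(3) + I((-18 + 6)*(21 + 6), -64) = -4*3 + (-8/7 + 32/(((-18 + 6)*(21 + 6)))) = -12 + (-8/7 + 32/((-12*27))) = -12 + (-8/7 + 32/(-324)) = -12 + (-8/7 + 32*(-1/324)) = -12 + (-8/7 - 8/81) = -12 - 704/567 = -7508/567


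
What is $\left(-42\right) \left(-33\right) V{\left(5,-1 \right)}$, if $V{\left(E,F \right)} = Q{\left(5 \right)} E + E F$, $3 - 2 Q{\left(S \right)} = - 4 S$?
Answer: $72765$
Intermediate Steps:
$Q{\left(S \right)} = \frac{3}{2} + 2 S$ ($Q{\left(S \right)} = \frac{3}{2} - \frac{\left(-4\right) S}{2} = \frac{3}{2} + 2 S$)
$V{\left(E,F \right)} = \frac{23 E}{2} + E F$ ($V{\left(E,F \right)} = \left(\frac{3}{2} + 2 \cdot 5\right) E + E F = \left(\frac{3}{2} + 10\right) E + E F = \frac{23 E}{2} + E F$)
$\left(-42\right) \left(-33\right) V{\left(5,-1 \right)} = \left(-42\right) \left(-33\right) \frac{1}{2} \cdot 5 \left(23 + 2 \left(-1\right)\right) = 1386 \cdot \frac{1}{2} \cdot 5 \left(23 - 2\right) = 1386 \cdot \frac{1}{2} \cdot 5 \cdot 21 = 1386 \cdot \frac{105}{2} = 72765$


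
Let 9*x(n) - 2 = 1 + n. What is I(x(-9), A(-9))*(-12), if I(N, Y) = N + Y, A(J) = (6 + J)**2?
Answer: -100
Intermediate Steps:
x(n) = 1/3 + n/9 (x(n) = 2/9 + (1 + n)/9 = 2/9 + (1/9 + n/9) = 1/3 + n/9)
I(x(-9), A(-9))*(-12) = ((1/3 + (1/9)*(-9)) + (6 - 9)**2)*(-12) = ((1/3 - 1) + (-3)**2)*(-12) = (-2/3 + 9)*(-12) = (25/3)*(-12) = -100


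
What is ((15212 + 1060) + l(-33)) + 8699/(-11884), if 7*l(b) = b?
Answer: 1353182071/83188 ≈ 16267.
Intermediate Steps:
l(b) = b/7
((15212 + 1060) + l(-33)) + 8699/(-11884) = ((15212 + 1060) + (⅐)*(-33)) + 8699/(-11884) = (16272 - 33/7) + 8699*(-1/11884) = 113871/7 - 8699/11884 = 1353182071/83188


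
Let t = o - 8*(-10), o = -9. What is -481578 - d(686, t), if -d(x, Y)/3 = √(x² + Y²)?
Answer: -481578 + 3*√475637 ≈ -4.7951e+5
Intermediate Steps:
t = 71 (t = -9 - 8*(-10) = -9 + 80 = 71)
d(x, Y) = -3*√(Y² + x²) (d(x, Y) = -3*√(x² + Y²) = -3*√(Y² + x²))
-481578 - d(686, t) = -481578 - (-3)*√(71² + 686²) = -481578 - (-3)*√(5041 + 470596) = -481578 - (-3)*√475637 = -481578 + 3*√475637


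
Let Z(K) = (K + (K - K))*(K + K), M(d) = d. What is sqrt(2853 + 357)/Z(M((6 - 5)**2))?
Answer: sqrt(3210)/2 ≈ 28.328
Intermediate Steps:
Z(K) = 2*K**2 (Z(K) = (K + 0)*(2*K) = K*(2*K) = 2*K**2)
sqrt(2853 + 357)/Z(M((6 - 5)**2)) = sqrt(2853 + 357)/((2*((6 - 5)**2)**2)) = sqrt(3210)/((2*(1**2)**2)) = sqrt(3210)/((2*1**2)) = sqrt(3210)/((2*1)) = sqrt(3210)/2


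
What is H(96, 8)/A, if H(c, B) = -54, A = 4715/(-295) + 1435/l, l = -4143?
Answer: 6599799/1995757 ≈ 3.3069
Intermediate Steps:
A = -3991514/244437 (A = 4715/(-295) + 1435/(-4143) = 4715*(-1/295) + 1435*(-1/4143) = -943/59 - 1435/4143 = -3991514/244437 ≈ -16.329)
H(96, 8)/A = -54/(-3991514/244437) = -54*(-244437/3991514) = 6599799/1995757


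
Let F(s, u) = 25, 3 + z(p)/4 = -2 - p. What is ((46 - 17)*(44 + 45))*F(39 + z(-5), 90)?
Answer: 64525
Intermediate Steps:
z(p) = -20 - 4*p (z(p) = -12 + 4*(-2 - p) = -12 + (-8 - 4*p) = -20 - 4*p)
((46 - 17)*(44 + 45))*F(39 + z(-5), 90) = ((46 - 17)*(44 + 45))*25 = (29*89)*25 = 2581*25 = 64525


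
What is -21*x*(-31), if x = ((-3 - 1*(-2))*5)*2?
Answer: -6510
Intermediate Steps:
x = -10 (x = ((-3 + 2)*5)*2 = -1*5*2 = -5*2 = -10)
-21*x*(-31) = -21*(-10)*(-31) = 210*(-31) = -6510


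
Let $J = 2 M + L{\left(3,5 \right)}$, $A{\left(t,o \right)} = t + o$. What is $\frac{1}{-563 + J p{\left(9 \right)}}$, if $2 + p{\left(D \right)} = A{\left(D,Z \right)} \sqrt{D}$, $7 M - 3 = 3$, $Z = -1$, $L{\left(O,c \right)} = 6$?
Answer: $- \frac{7}{2753} \approx -0.0025427$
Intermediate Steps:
$M = \frac{6}{7}$ ($M = \frac{3}{7} + \frac{1}{7} \cdot 3 = \frac{3}{7} + \frac{3}{7} = \frac{6}{7} \approx 0.85714$)
$A{\left(t,o \right)} = o + t$
$p{\left(D \right)} = -2 + \sqrt{D} \left(-1 + D\right)$ ($p{\left(D \right)} = -2 + \left(-1 + D\right) \sqrt{D} = -2 + \sqrt{D} \left(-1 + D\right)$)
$J = \frac{54}{7}$ ($J = 2 \cdot \frac{6}{7} + 6 = \frac{12}{7} + 6 = \frac{54}{7} \approx 7.7143$)
$\frac{1}{-563 + J p{\left(9 \right)}} = \frac{1}{-563 + \frac{54 \left(-2 + \sqrt{9} \left(-1 + 9\right)\right)}{7}} = \frac{1}{-563 + \frac{54 \left(-2 + 3 \cdot 8\right)}{7}} = \frac{1}{-563 + \frac{54 \left(-2 + 24\right)}{7}} = \frac{1}{-563 + \frac{54}{7} \cdot 22} = \frac{1}{-563 + \frac{1188}{7}} = \frac{1}{- \frac{2753}{7}} = - \frac{7}{2753}$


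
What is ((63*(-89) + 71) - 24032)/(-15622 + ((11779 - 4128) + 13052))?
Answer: -29568/5081 ≈ -5.8193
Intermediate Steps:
((63*(-89) + 71) - 24032)/(-15622 + ((11779 - 4128) + 13052)) = ((-5607 + 71) - 24032)/(-15622 + (7651 + 13052)) = (-5536 - 24032)/(-15622 + 20703) = -29568/5081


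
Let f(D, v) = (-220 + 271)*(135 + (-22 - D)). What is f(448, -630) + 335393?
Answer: 318308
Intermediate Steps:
f(D, v) = 5763 - 51*D (f(D, v) = 51*(113 - D) = 5763 - 51*D)
f(448, -630) + 335393 = (5763 - 51*448) + 335393 = (5763 - 22848) + 335393 = -17085 + 335393 = 318308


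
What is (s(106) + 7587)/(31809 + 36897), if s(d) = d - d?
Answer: 843/7634 ≈ 0.11043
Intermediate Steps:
s(d) = 0
(s(106) + 7587)/(31809 + 36897) = (0 + 7587)/(31809 + 36897) = 7587/68706 = 7587*(1/68706) = 843/7634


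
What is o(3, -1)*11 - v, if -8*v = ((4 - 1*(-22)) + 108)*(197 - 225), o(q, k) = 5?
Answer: -414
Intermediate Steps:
v = 469 (v = -((4 - 1*(-22)) + 108)*(197 - 225)/8 = -((4 + 22) + 108)*(-28)/8 = -(26 + 108)*(-28)/8 = -67*(-28)/4 = -⅛*(-3752) = 469)
o(3, -1)*11 - v = 5*11 - 1*469 = 55 - 469 = -414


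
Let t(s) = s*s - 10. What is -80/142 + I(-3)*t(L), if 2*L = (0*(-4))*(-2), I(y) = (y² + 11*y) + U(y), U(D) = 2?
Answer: 15580/71 ≈ 219.44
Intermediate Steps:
I(y) = 2 + y² + 11*y (I(y) = (y² + 11*y) + 2 = 2 + y² + 11*y)
L = 0 (L = ((0*(-4))*(-2))/2 = (0*(-2))/2 = (½)*0 = 0)
t(s) = -10 + s² (t(s) = s² - 10 = -10 + s²)
-80/142 + I(-3)*t(L) = -80/142 + (2 + (-3)² + 11*(-3))*(-10 + 0²) = -80*1/142 + (2 + 9 - 33)*(-10 + 0) = -40/71 - 22*(-10) = -40/71 + 220 = 15580/71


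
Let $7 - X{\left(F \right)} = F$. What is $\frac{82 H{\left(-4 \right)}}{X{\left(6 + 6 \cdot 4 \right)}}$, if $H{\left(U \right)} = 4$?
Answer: $- \frac{328}{23} \approx -14.261$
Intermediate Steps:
$X{\left(F \right)} = 7 - F$
$\frac{82 H{\left(-4 \right)}}{X{\left(6 + 6 \cdot 4 \right)}} = \frac{82 \cdot 4}{7 - \left(6 + 6 \cdot 4\right)} = \frac{328}{7 - \left(6 + 24\right)} = \frac{328}{7 - 30} = \frac{328}{-23} = 328 \left(- \frac{1}{23}\right) = - \frac{328}{23}$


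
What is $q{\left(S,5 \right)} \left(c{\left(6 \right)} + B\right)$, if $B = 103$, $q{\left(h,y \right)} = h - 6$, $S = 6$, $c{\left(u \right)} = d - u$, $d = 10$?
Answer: $0$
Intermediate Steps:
$c{\left(u \right)} = 10 - u$
$q{\left(h,y \right)} = -6 + h$
$q{\left(S,5 \right)} \left(c{\left(6 \right)} + B\right) = \left(-6 + 6\right) \left(\left(10 - 6\right) + 103\right) = 0 \left(\left(10 - 6\right) + 103\right) = 0 \left(4 + 103\right) = 0 \cdot 107 = 0$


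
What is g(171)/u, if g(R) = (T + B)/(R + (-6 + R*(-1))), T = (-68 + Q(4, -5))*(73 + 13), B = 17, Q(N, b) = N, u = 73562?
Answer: 1829/147124 ≈ 0.012432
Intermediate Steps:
T = -5504 (T = (-68 + 4)*(73 + 13) = -64*86 = -5504)
g(R) = 1829/2 (g(R) = (-5504 + 17)/(R + (-6 + R*(-1))) = -5487/(R + (-6 - R)) = -5487/(-6) = -5487*(-⅙) = 1829/2)
g(171)/u = (1829/2)/73562 = (1829/2)*(1/73562) = 1829/147124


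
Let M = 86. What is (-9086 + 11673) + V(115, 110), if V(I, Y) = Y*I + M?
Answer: 15323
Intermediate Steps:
V(I, Y) = 86 + I*Y (V(I, Y) = Y*I + 86 = I*Y + 86 = 86 + I*Y)
(-9086 + 11673) + V(115, 110) = (-9086 + 11673) + (86 + 115*110) = 2587 + (86 + 12650) = 2587 + 12736 = 15323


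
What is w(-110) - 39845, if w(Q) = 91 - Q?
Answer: -39644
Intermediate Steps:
w(-110) - 39845 = (91 - 1*(-110)) - 39845 = (91 + 110) - 39845 = 201 - 39845 = -39644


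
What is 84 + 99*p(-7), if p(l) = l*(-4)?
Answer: 2856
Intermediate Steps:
p(l) = -4*l
84 + 99*p(-7) = 84 + 99*(-4*(-7)) = 84 + 99*28 = 84 + 2772 = 2856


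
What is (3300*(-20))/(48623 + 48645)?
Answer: -16500/24317 ≈ -0.67854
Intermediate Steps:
(3300*(-20))/(48623 + 48645) = -66000/97268 = -66000*1/97268 = -16500/24317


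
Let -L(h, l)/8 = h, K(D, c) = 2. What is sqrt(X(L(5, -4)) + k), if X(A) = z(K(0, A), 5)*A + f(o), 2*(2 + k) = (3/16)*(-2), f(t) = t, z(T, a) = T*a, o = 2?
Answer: I*sqrt(6403)/4 ≈ 20.005*I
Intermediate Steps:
L(h, l) = -8*h
k = -35/16 (k = -2 + ((3/16)*(-2))/2 = -2 + (1/2)*(-3/8) = -2 - 3/16 = -35/16 ≈ -2.1875)
X(A) = 2 + 10*A (X(A) = (2*5)*A + 2 = 10*A + 2 = 2 + 10*A)
sqrt(X(L(5, -4)) + k) = sqrt((2 + 10*(-8*5)) - 35/16) = sqrt((2 + 10*(-40)) - 35/16) = sqrt((2 - 400) - 35/16) = sqrt(-398 - 35/16) = sqrt(-6403/16) = I*sqrt(6403)/4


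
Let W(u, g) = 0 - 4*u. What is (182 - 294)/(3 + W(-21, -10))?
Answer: -112/87 ≈ -1.2874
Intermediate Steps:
W(u, g) = -4*u
(182 - 294)/(3 + W(-21, -10)) = (182 - 294)/(3 - 4*(-21)) = -112/(3 + 84) = -112/87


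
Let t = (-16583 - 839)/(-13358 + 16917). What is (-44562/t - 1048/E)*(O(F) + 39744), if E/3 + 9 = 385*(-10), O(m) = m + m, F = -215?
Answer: 36091942097498254/100847247 ≈ 3.5789e+8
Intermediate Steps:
O(m) = 2*m
E = -11577 (E = -27 + 3*(385*(-10)) = -27 + 3*(-3850) = -27 - 11550 = -11577)
t = -17422/3559 ≈ -4.8952
(-44562/t - 1048/E)*(O(F) + 39744) = (-44562/(-17422/3559) - 1048/(-11577))*(2*(-215) + 39744) = (-44562*(-3559/17422) - 1048*(-1/11577))*(-430 + 39744) = (79298079/8711 + 1048/11577)*39314 = (918042989711/100847247)*39314 = 36091942097498254/100847247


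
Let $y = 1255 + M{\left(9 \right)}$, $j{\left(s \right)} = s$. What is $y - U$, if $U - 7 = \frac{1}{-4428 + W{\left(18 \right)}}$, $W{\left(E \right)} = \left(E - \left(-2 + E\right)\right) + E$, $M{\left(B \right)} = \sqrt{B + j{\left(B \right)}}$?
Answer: $\frac{5501185}{4408} + 3 \sqrt{2} \approx 1252.2$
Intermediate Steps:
$M{\left(B \right)} = \sqrt{2} \sqrt{B}$ ($M{\left(B \right)} = \sqrt{B + B} = \sqrt{2 B} = \sqrt{2} \sqrt{B}$)
$W{\left(E \right)} = 2 + E$
$U = \frac{30855}{4408}$ ($U = 7 + \frac{1}{-4428 + \left(2 + 18\right)} = 7 + \frac{1}{-4428 + 20} = 7 + \frac{1}{-4408} = 7 - \frac{1}{4408} = \frac{30855}{4408} \approx 6.9998$)
$y = 1255 + 3 \sqrt{2}$ ($y = 1255 + \sqrt{2} \sqrt{9} = 1255 + \sqrt{2} \cdot 3 = 1255 + 3 \sqrt{2} \approx 1259.2$)
$y - U = \left(1255 + 3 \sqrt{2}\right) - \frac{30855}{4408} = \frac{5501185}{4408} + 3 \sqrt{2}$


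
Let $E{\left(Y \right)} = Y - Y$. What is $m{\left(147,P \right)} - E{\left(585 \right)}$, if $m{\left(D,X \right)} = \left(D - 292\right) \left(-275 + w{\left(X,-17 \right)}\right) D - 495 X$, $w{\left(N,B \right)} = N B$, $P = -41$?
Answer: $-8974635$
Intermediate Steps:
$w{\left(N,B \right)} = B N$
$m{\left(D,X \right)} = - 495 X + D \left(-292 + D\right) \left(-275 - 17 X\right)$ ($m{\left(D,X \right)} = \left(D - 292\right) \left(-275 - 17 X\right) D - 495 X = \left(-292 + D\right) \left(-275 - 17 X\right) D - 495 X = D \left(-292 + D\right) \left(-275 - 17 X\right) - 495 X = - 495 X + D \left(-292 + D\right) \left(-275 - 17 X\right)$)
$E{\left(Y \right)} = 0$
$m{\left(147,P \right)} - E{\left(585 \right)} = \left(\left(-495\right) \left(-41\right) - 275 \cdot 147^{2} + 80300 \cdot 147 - - 697 \cdot 147^{2} + 4964 \cdot 147 \left(-41\right)\right) - 0 = \left(20295 - 5942475 + 11804100 - \left(-697\right) 21609 - 29918028\right) + 0 = \left(20295 - 5942475 + 11804100 + 15061473 - 29918028\right) + 0 = -8974635 + 0 = -8974635$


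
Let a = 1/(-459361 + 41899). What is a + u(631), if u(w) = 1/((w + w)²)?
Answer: -587591/332434174764 ≈ -1.7675e-6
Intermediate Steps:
u(w) = 1/(4*w²) (u(w) = 1/((2*w)²) = 1/(4*w²))
a = -1/417462 (a = 1/(-417462) = -1/417462 ≈ -2.3954e-6)
a + u(631) = -1/417462 + (¼)/631² = -1/417462 + (¼)*(1/398161) = -1/417462 + 1/1592644 = -587591/332434174764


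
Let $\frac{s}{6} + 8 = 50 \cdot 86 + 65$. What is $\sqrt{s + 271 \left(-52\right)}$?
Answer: $5 \sqrt{482} \approx 109.77$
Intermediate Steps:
$s = 26142$ ($s = -48 + 6 \left(50 \cdot 86 + 65\right) = -48 + 6 \left(4300 + 65\right) = -48 + 6 \cdot 4365 = -48 + 26190 = 26142$)
$\sqrt{s + 271 \left(-52\right)} = \sqrt{26142 + 271 \left(-52\right)} = \sqrt{26142 - 14092} = \sqrt{12050} = 5 \sqrt{482}$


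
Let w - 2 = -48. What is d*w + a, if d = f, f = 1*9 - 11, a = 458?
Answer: 550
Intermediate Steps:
w = -46 (w = 2 - 48 = -46)
f = -2 (f = 9 - 11 = -2)
d = -2
d*w + a = -2*(-46) + 458 = 92 + 458 = 550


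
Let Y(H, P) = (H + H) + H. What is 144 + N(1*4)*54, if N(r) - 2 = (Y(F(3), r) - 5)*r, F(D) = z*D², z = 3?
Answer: 16668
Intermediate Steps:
F(D) = 3*D²
Y(H, P) = 3*H (Y(H, P) = 2*H + H = 3*H)
N(r) = 2 + 76*r (N(r) = 2 + (3*(3*3²) - 5)*r = 2 + (3*(3*9) - 5)*r = 2 + (3*27 - 5)*r = 2 + (81 - 5)*r = 2 + 76*r)
144 + N(1*4)*54 = 144 + (2 + 76*(1*4))*54 = 144 + (2 + 76*4)*54 = 144 + (2 + 304)*54 = 144 + 306*54 = 144 + 16524 = 16668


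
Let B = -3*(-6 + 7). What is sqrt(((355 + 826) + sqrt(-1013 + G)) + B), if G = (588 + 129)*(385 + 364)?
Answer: sqrt(1178 + 2*sqrt(134005)) ≈ 43.705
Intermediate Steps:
G = 537033 (G = 717*749 = 537033)
B = -3 (B = -3*1 = -3)
sqrt(((355 + 826) + sqrt(-1013 + G)) + B) = sqrt(((355 + 826) + sqrt(-1013 + 537033)) - 3) = sqrt((1181 + sqrt(536020)) - 3) = sqrt((1181 + 2*sqrt(134005)) - 3) = sqrt(1178 + 2*sqrt(134005))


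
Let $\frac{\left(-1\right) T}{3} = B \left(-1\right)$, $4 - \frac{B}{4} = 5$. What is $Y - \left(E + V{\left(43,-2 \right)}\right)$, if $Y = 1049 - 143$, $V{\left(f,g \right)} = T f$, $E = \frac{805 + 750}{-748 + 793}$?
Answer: $\frac{12487}{9} \approx 1387.4$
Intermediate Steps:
$B = -4$ ($B = 16 - 20 = -4$)
$E = \frac{311}{9}$ ($E = \frac{1555}{45} = 1555 \cdot \frac{1}{45} = \frac{311}{9} \approx 34.556$)
$T = -12$ ($T = - 3 \left(\left(-4\right) \left(-1\right)\right) = \left(-3\right) 4 = -12$)
$V{\left(f,g \right)} = - 12 f$
$Y = 906$ ($Y = 1049 - 143 = 906$)
$Y - \left(E + V{\left(43,-2 \right)}\right) = 906 - \left(\frac{311}{9} - 516\right) = 906 - - \frac{4333}{9} = 906 + \frac{4333}{9} = \frac{12487}{9}$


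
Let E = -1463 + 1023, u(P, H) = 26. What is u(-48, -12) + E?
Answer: -414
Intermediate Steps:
E = -440
u(-48, -12) + E = 26 - 440 = -414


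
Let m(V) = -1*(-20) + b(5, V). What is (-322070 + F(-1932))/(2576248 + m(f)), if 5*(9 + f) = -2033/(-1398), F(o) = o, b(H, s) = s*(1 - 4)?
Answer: -754924660/6002765317 ≈ -0.12576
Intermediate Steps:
b(H, s) = -3*s (b(H, s) = s*(-3) = -3*s)
f = -60877/6990 (f = -9 + (-2033/(-1398))/5 = -9 + (-2033*(-1/1398))/5 = -9 + (1/5)*(2033/1398) = -9 + 2033/6990 = -60877/6990 ≈ -8.7092)
m(V) = 20 - 3*V (m(V) = -1*(-20) - 3*V = 20 - 3*V)
(-322070 + F(-1932))/(2576248 + m(f)) = (-322070 - 1932)/(2576248 + (20 - 3*(-60877/6990))) = -324002/(2576248 + (20 + 60877/2330)) = -324002/(2576248 + 107477/2330) = -324002/6002765317/2330 = -324002*2330/6002765317 = -754924660/6002765317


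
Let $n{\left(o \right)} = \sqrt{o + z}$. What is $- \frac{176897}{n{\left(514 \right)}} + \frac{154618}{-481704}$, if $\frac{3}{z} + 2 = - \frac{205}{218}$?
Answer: $- \frac{77309}{240852} - \frac{176897 \sqrt{52693405}}{164410} \approx -7810.7$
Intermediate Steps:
$z = - \frac{654}{641}$ ($z = \frac{3}{-2 - \frac{205}{218}} = \frac{3}{- \frac{641}{218}} = 3 \left(- \frac{218}{641}\right) = - \frac{654}{641} \approx -1.0203$)
$n{\left(o \right)} = \sqrt{- \frac{654}{641} + o}$ ($n{\left(o \right)} = \sqrt{o - \frac{654}{641}} = \sqrt{- \frac{654}{641} + o}$)
$- \frac{176897}{n{\left(514 \right)}} + \frac{154618}{-481704} = - \frac{176897}{\frac{1}{641} \sqrt{-419214 + 410881 \cdot 514}} + \frac{154618}{-481704} = - \frac{176897}{\frac{1}{641} \sqrt{-419214 + 211192834}} + 154618 \left(- \frac{1}{481704}\right) = - \frac{176897}{\frac{1}{641} \sqrt{210773620}} - \frac{77309}{240852} = - \frac{176897}{\frac{1}{641} \cdot 2 \sqrt{52693405}} - \frac{77309}{240852} = - \frac{176897}{\frac{2}{641} \sqrt{52693405}} - \frac{77309}{240852} = - 176897 \frac{\sqrt{52693405}}{164410} - \frac{77309}{240852} = - \frac{176897 \sqrt{52693405}}{164410} - \frac{77309}{240852} = - \frac{77309}{240852} - \frac{176897 \sqrt{52693405}}{164410}$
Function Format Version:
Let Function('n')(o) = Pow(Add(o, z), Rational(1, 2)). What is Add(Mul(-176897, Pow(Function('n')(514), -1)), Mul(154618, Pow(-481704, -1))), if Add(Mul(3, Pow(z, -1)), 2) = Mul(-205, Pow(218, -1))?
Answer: Add(Rational(-77309, 240852), Mul(Rational(-176897, 164410), Pow(52693405, Rational(1, 2)))) ≈ -7810.7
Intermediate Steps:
z = Rational(-654, 641) (z = Mul(3, Pow(Add(-2, Mul(-205, Pow(218, -1))), -1)) = Mul(3, Pow(Add(-2, Mul(-205, Rational(1, 218))), -1)) = Mul(3, Pow(Add(-2, Rational(-205, 218)), -1)) = Mul(3, Pow(Rational(-641, 218), -1)) = Mul(3, Rational(-218, 641)) = Rational(-654, 641) ≈ -1.0203)
Function('n')(o) = Pow(Add(Rational(-654, 641), o), Rational(1, 2)) (Function('n')(o) = Pow(Add(o, Rational(-654, 641)), Rational(1, 2)) = Pow(Add(Rational(-654, 641), o), Rational(1, 2)))
Add(Mul(-176897, Pow(Function('n')(514), -1)), Mul(154618, Pow(-481704, -1))) = Add(Mul(-176897, Pow(Mul(Rational(1, 641), Pow(Add(-419214, Mul(410881, 514)), Rational(1, 2))), -1)), Mul(154618, Pow(-481704, -1))) = Add(Mul(-176897, Pow(Mul(Rational(1, 641), Pow(Add(-419214, 211192834), Rational(1, 2))), -1)), Mul(154618, Rational(-1, 481704))) = Add(Mul(-176897, Pow(Mul(Rational(1, 641), Pow(210773620, Rational(1, 2))), -1)), Rational(-77309, 240852)) = Add(Mul(-176897, Pow(Mul(Rational(1, 641), Mul(2, Pow(52693405, Rational(1, 2)))), -1)), Rational(-77309, 240852)) = Add(Mul(-176897, Pow(Mul(Rational(2, 641), Pow(52693405, Rational(1, 2))), -1)), Rational(-77309, 240852)) = Add(Mul(-176897, Mul(Rational(1, 164410), Pow(52693405, Rational(1, 2)))), Rational(-77309, 240852)) = Add(Mul(Rational(-176897, 164410), Pow(52693405, Rational(1, 2))), Rational(-77309, 240852)) = Add(Rational(-77309, 240852), Mul(Rational(-176897, 164410), Pow(52693405, Rational(1, 2))))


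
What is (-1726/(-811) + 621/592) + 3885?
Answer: 1866760543/480112 ≈ 3888.2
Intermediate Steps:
(-1726/(-811) + 621/592) + 3885 = (-1726*(-1/811) + 621*(1/592)) + 3885 = (1726/811 + 621/592) + 3885 = 1525423/480112 + 3885 = 1866760543/480112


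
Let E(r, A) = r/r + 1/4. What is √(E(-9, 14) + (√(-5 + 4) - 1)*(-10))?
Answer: √(45 - 40*I)/2 ≈ 3.6264 - 1.3788*I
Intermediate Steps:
E(r, A) = 5/4 (E(r, A) = 1 + 1*(¼) = 1 + ¼ = 5/4)
√(E(-9, 14) + (√(-5 + 4) - 1)*(-10)) = √(5/4 + (√(-5 + 4) - 1)*(-10)) = √(5/4 + (√(-1) - 1)*(-10)) = √(5/4 + (I - 1)*(-10)) = √(5/4 + (-1 + I)*(-10)) = √(5/4 + (10 - 10*I)) = √(45/4 - 10*I)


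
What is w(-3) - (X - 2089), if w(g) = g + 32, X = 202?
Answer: 1916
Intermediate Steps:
w(g) = 32 + g
w(-3) - (X - 2089) = (32 - 3) - (202 - 2089) = 29 - 1*(-1887) = 29 + 1887 = 1916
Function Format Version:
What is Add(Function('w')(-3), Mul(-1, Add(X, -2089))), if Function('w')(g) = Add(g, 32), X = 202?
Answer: 1916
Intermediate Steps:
Function('w')(g) = Add(32, g)
Add(Function('w')(-3), Mul(-1, Add(X, -2089))) = Add(Add(32, -3), Mul(-1, Add(202, -2089))) = Add(29, Mul(-1, -1887)) = Add(29, 1887) = 1916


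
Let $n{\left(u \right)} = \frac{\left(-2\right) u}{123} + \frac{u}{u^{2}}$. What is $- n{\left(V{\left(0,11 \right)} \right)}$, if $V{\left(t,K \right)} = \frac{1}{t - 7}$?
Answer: $\frac{6025}{861} \approx 6.9977$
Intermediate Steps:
$V{\left(t,K \right)} = \frac{1}{-7 + t}$
$n{\left(u \right)} = \frac{1}{u} - \frac{2 u}{123}$ ($n{\left(u \right)} = - 2 u \frac{1}{123} + \frac{u}{u^{2}} = - \frac{2 u}{123} + \frac{1}{u} = \frac{1}{u} - \frac{2 u}{123}$)
$- n{\left(V{\left(0,11 \right)} \right)} = - (\frac{1}{\frac{1}{-7 + 0}} - \frac{2}{123 \left(-7 + 0\right)}) = - (\frac{1}{\frac{1}{-7}} - \frac{2}{123 \left(-7\right)}) = - (\frac{1}{- \frac{1}{7}} - - \frac{2}{861}) = - (-7 + \frac{2}{861}) = \left(-1\right) \left(- \frac{6025}{861}\right) = \frac{6025}{861}$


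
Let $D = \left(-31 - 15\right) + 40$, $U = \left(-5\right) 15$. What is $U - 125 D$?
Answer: $675$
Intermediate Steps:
$U = -75$
$D = -6$ ($D = -46 + 40 = -6$)
$U - 125 D = -75 - -750 = -75 + 750 = 675$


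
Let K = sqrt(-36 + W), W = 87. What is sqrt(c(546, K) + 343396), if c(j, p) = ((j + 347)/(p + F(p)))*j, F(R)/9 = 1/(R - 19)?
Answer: sqrt(-11339778 + 6036946*sqrt(51))/sqrt(-60 + 19*sqrt(51)) ≈ 647.91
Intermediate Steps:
K = sqrt(51) (K = sqrt(-36 + 87) = sqrt(51) ≈ 7.1414)
F(R) = 9/(-19 + R) (F(R) = 9/(R - 19) = 9/(-19 + R))
c(j, p) = j*(347 + j)/(p + 9/(-19 + p)) (c(j, p) = ((j + 347)/(p + 9/(-19 + p)))*j = ((347 + j)/(p + 9/(-19 + p)))*j = j*(347 + j)/(p + 9/(-19 + p)))
sqrt(c(546, K) + 343396) = sqrt(546*(-19 + sqrt(51))*(347 + 546)/(9 + sqrt(51)*(-19 + sqrt(51))) + 343396) = sqrt(546*(-19 + sqrt(51))*893/(9 + sqrt(51)*(-19 + sqrt(51))) + 343396) = sqrt(487578*(-19 + sqrt(51))/(9 + sqrt(51)*(-19 + sqrt(51))) + 343396) = sqrt(343396 + 487578*(-19 + sqrt(51))/(9 + sqrt(51)*(-19 + sqrt(51))))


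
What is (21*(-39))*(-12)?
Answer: 9828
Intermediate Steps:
(21*(-39))*(-12) = -819*(-12) = 9828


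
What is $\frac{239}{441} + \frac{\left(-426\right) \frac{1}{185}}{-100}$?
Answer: $\frac{2304683}{4079250} \approx 0.56498$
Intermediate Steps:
$\frac{239}{441} + \frac{\left(-426\right) \frac{1}{185}}{-100} = 239 \cdot \frac{1}{441} + \left(-426\right) \frac{1}{185} \left(- \frac{1}{100}\right) = \frac{239}{441} - - \frac{213}{9250} = \frac{239}{441} + \frac{213}{9250} = \frac{2304683}{4079250}$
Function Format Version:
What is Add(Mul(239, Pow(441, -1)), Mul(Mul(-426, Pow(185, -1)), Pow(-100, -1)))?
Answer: Rational(2304683, 4079250) ≈ 0.56498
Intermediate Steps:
Add(Mul(239, Pow(441, -1)), Mul(Mul(-426, Pow(185, -1)), Pow(-100, -1))) = Add(Mul(239, Rational(1, 441)), Mul(Mul(-426, Rational(1, 185)), Rational(-1, 100))) = Add(Rational(239, 441), Mul(Rational(-426, 185), Rational(-1, 100))) = Add(Rational(239, 441), Rational(213, 9250)) = Rational(2304683, 4079250)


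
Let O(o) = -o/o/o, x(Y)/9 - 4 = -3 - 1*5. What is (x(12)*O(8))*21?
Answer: 189/2 ≈ 94.500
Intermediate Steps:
x(Y) = -36 (x(Y) = 36 + 9*(-3 - 1*5) = 36 + 9*(-3 - 5) = 36 + 9*(-8) = 36 - 72 = -36)
O(o) = -1/o
(x(12)*O(8))*21 = -(-36)/8*21 = -36*(-⅛)*21 = (9/2)*21 = 189/2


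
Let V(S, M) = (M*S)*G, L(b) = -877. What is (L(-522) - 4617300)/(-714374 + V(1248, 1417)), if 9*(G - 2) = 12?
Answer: -4618177/5180346 ≈ -0.89148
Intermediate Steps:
G = 10/3 (G = 2 + (1/9)*12 = 2 + 4/3 = 10/3 ≈ 3.3333)
V(S, M) = 10*M*S/3 (V(S, M) = (M*S)*(10/3) = 10*M*S/3)
(L(-522) - 4617300)/(-714374 + V(1248, 1417)) = (-877 - 4617300)/(-714374 + (10/3)*1417*1248) = -4618177/(-714374 + 5894720) = -4618177/5180346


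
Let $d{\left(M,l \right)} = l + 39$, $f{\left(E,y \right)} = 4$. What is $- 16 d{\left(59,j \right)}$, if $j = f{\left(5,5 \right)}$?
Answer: $-688$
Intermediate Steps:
$j = 4$
$d{\left(M,l \right)} = 39 + l$
$- 16 d{\left(59,j \right)} = - 16 \left(39 + 4\right) = \left(-16\right) 43 = -688$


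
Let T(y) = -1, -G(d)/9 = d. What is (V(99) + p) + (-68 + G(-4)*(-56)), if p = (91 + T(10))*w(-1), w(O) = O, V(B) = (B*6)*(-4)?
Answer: -4550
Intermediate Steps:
V(B) = -24*B (V(B) = (6*B)*(-4) = -24*B)
G(d) = -9*d
p = -90 (p = (91 - 1)*(-1) = 90*(-1) = -90)
(V(99) + p) + (-68 + G(-4)*(-56)) = (-24*99 - 90) + (-68 - 9*(-4)*(-56)) = (-2376 - 90) + (-68 + 36*(-56)) = -2466 + (-68 - 2016) = -2466 - 2084 = -4550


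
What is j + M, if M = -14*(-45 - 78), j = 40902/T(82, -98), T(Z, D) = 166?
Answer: 163377/83 ≈ 1968.4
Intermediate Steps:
j = 20451/83 (j = 40902/166 = 40902*(1/166) = 20451/83 ≈ 246.40)
M = 1722 (M = -14*(-123) = 1722)
j + M = 20451/83 + 1722 = 163377/83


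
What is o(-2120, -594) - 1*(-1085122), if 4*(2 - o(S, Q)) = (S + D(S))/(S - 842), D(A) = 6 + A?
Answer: 6428272459/5924 ≈ 1.0851e+6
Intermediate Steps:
o(S, Q) = 2 - (6 + 2*S)/(4*(-842 + S)) (o(S, Q) = 2 - (S + (6 + S))/(4*(S - 842)) = 2 - (6 + 2*S)/(4*(-842 + S)))
o(-2120, -594) - 1*(-1085122) = (-3371 + 3*(-2120))/(2*(-842 - 2120)) - 1*(-1085122) = (1/2)*(-3371 - 6360)/(-2962) + 1085122 = (1/2)*(-1/2962)*(-9731) + 1085122 = 9731/5924 + 1085122 = 6428272459/5924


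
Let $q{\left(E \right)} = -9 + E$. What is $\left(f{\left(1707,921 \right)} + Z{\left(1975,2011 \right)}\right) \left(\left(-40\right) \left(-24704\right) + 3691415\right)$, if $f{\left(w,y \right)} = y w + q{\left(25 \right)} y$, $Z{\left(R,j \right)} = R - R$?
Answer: $7425938014725$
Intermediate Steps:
$Z{\left(R,j \right)} = 0$
$f{\left(w,y \right)} = 16 y + w y$ ($f{\left(w,y \right)} = y w + \left(-9 + 25\right) y = w y + 16 y = 16 y + w y$)
$\left(f{\left(1707,921 \right)} + Z{\left(1975,2011 \right)}\right) \left(\left(-40\right) \left(-24704\right) + 3691415\right) = \left(921 \left(16 + 1707\right) + 0\right) \left(\left(-40\right) \left(-24704\right) + 3691415\right) = \left(921 \cdot 1723 + 0\right) \left(988160 + 3691415\right) = \left(1586883 + 0\right) 4679575 = 1586883 \cdot 4679575 = 7425938014725$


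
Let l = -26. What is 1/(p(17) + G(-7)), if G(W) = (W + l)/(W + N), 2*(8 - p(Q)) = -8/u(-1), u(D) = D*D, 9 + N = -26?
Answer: 14/179 ≈ 0.078212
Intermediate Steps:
N = -35 (N = -9 - 26 = -35)
u(D) = D²
p(Q) = 12 (p(Q) = 8 - (-4)/((-1)²) = 8 - (-4)/1 = 8 - (-4) = 8 - ½*(-8) = 8 + 4 = 12)
G(W) = (-26 + W)/(-35 + W) (G(W) = (W - 26)/(W - 35) = (-26 + W)/(-35 + W))
1/(p(17) + G(-7)) = 1/(12 + (-26 - 7)/(-35 - 7)) = 1/(12 - 33/(-42)) = 1/(12 - 1/42*(-33)) = 1/(12 + 11/14) = 1/(179/14) = 14/179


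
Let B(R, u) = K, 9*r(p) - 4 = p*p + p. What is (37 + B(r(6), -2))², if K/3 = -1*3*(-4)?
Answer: 5329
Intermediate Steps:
r(p) = 4/9 + p/9 + p²/9 (r(p) = 4/9 + (p*p + p)/9 = 4/9 + (p² + p)/9 = 4/9 + (p + p²)/9 = 4/9 + (p/9 + p²/9) = 4/9 + p/9 + p²/9)
K = 36 (K = 3*(-1*3*(-4)) = 3*(-3*(-4)) = 3*12 = 36)
B(R, u) = 36
(37 + B(r(6), -2))² = (37 + 36)² = 73² = 5329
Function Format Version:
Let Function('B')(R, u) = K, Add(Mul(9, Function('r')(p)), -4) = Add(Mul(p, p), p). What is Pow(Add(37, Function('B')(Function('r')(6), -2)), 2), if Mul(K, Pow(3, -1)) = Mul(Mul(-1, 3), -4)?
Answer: 5329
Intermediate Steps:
Function('r')(p) = Add(Rational(4, 9), Mul(Rational(1, 9), p), Mul(Rational(1, 9), Pow(p, 2))) (Function('r')(p) = Add(Rational(4, 9), Mul(Rational(1, 9), Add(Mul(p, p), p))) = Add(Rational(4, 9), Mul(Rational(1, 9), Add(Pow(p, 2), p))) = Add(Rational(4, 9), Mul(Rational(1, 9), Add(p, Pow(p, 2)))) = Add(Rational(4, 9), Add(Mul(Rational(1, 9), p), Mul(Rational(1, 9), Pow(p, 2)))) = Add(Rational(4, 9), Mul(Rational(1, 9), p), Mul(Rational(1, 9), Pow(p, 2))))
K = 36 (K = Mul(3, Mul(Mul(-1, 3), -4)) = Mul(3, Mul(-3, -4)) = Mul(3, 12) = 36)
Function('B')(R, u) = 36
Pow(Add(37, Function('B')(Function('r')(6), -2)), 2) = Pow(Add(37, 36), 2) = Pow(73, 2) = 5329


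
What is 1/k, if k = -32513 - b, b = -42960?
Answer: 1/10447 ≈ 9.5721e-5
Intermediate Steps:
k = 10447 (k = -32513 - 1*(-42960) = -32513 + 42960 = 10447)
1/k = 1/10447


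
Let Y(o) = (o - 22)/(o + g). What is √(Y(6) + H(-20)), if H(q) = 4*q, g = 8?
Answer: 2*I*√994/7 ≈ 9.0079*I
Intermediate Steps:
Y(o) = (-22 + o)/(8 + o) (Y(o) = (o - 22)/(o + 8) = (-22 + o)/(8 + o))
√(Y(6) + H(-20)) = √((-22 + 6)/(8 + 6) + 4*(-20)) = √(-16/14 - 80) = √((1/14)*(-16) - 80) = √(-8/7 - 80) = √(-568/7) = 2*I*√994/7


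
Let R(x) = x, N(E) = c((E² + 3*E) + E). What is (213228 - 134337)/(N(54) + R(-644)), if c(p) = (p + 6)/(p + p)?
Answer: -82362204/671813 ≈ -122.60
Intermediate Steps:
c(p) = (6 + p)/(2*p) (c(p) = (6 + p)/((2*p)) = (6 + p)*(1/(2*p)) = (6 + p)/(2*p))
N(E) = (6 + E² + 4*E)/(2*(E² + 4*E)) (N(E) = (6 + ((E² + 3*E) + E))/(2*((E² + 3*E) + E)) = (6 + (E² + 4*E))/(2*(E² + 4*E)) = (6 + E² + 4*E)/(2*(E² + 4*E)))
(213228 - 134337)/(N(54) + R(-644)) = (213228 - 134337)/((½)*(6 + 54*(4 + 54))/(54*(4 + 54)) - 644) = 78891/((½)*(1/54)*(6 + 54*58)/58 - 644) = 78891/((½)*(1/54)*(1/58)*(6 + 3132) - 644) = 78891/((½)*(1/54)*(1/58)*3138 - 644) = 78891/(523/1044 - 644) = 78891/(-671813/1044) = 78891*(-1044/671813) = -82362204/671813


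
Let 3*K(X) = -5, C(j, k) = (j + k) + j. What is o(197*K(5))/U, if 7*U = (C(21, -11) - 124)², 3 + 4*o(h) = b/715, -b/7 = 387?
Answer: -5663/4122690 ≈ -0.0013736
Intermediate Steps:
b = -2709 (b = -7*387 = -2709)
C(j, k) = k + 2*j
K(X) = -5/3 (K(X) = (⅓)*(-5) = -5/3)
o(h) = -2427/1430 (o(h) = -¾ + (-2709/715)/4 = -¾ + (-2709*1/715)/4 = -¾ + (¼)*(-2709/715) = -¾ - 2709/2860 = -2427/1430)
U = 8649/7 (U = ((-11 + 2*21) - 124)²/7 = ((-11 + 42) - 124)²/7 = (31 - 124)²/7 = (⅐)*(-93)² = (⅐)*8649 = 8649/7 ≈ 1235.6)
o(197*K(5))/U = -2427/(1430*8649/7) = -2427/1430*7/8649 = -5663/4122690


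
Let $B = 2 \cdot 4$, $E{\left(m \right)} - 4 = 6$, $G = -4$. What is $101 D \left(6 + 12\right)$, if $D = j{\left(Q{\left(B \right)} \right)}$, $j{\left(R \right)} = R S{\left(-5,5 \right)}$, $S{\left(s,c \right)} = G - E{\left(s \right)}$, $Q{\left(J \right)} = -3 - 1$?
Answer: $101808$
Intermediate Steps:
$E{\left(m \right)} = 10$ ($E{\left(m \right)} = 4 + 6 = 10$)
$B = 8$
$Q{\left(J \right)} = -4$
$S{\left(s,c \right)} = -14$ ($S{\left(s,c \right)} = -4 - 10 = -14$)
$j{\left(R \right)} = - 14 R$ ($j{\left(R \right)} = R \left(-14\right) = - 14 R$)
$D = 56$ ($D = \left(-14\right) \left(-4\right) = 56$)
$101 D \left(6 + 12\right) = 101 \cdot 56 \left(6 + 12\right) = 101 \cdot 56 \cdot 18 = 101 \cdot 1008 = 101808$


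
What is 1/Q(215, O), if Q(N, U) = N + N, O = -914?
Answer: 1/430 ≈ 0.0023256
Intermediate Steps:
Q(N, U) = 2*N
1/Q(215, O) = 1/(2*215) = 1/430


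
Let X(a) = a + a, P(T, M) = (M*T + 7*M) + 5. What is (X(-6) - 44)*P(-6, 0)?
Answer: -280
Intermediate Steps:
P(T, M) = 5 + 7*M + M*T (P(T, M) = (7*M + M*T) + 5 = 5 + 7*M + M*T)
X(a) = 2*a
(X(-6) - 44)*P(-6, 0) = (2*(-6) - 44)*(5 + 7*0 + 0*(-6)) = (-12 - 44)*(5 + 0 + 0) = -56*5 = -280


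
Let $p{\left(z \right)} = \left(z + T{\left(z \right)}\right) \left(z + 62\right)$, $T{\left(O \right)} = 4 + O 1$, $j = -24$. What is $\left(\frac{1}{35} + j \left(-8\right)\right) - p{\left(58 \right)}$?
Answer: $- \frac{497279}{35} \approx -14208.0$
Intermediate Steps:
$T{\left(O \right)} = 4 + O$
$p{\left(z \right)} = \left(4 + 2 z\right) \left(62 + z\right)$ ($p{\left(z \right)} = \left(z + \left(4 + z\right)\right) \left(z + 62\right) = \left(4 + 2 z\right) \left(62 + z\right)$)
$\left(\frac{1}{35} + j \left(-8\right)\right) - p{\left(58 \right)} = \left(\frac{1}{35} - -192\right) - \left(248 + 2 \cdot 58^{2} + 128 \cdot 58\right) = \left(\frac{1}{35} + 192\right) - \left(248 + 2 \cdot 3364 + 7424\right) = \frac{6721}{35} - \left(248 + 6728 + 7424\right) = \frac{6721}{35} - 14400 = - \frac{497279}{35}$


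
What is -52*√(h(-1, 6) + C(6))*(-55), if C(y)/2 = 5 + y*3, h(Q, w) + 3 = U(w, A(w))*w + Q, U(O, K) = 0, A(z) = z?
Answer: 2860*√42 ≈ 18535.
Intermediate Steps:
h(Q, w) = -3 + Q (h(Q, w) = -3 + (0*w + Q) = -3 + (0 + Q) = -3 + Q)
C(y) = 10 + 6*y (C(y) = 2*(5 + y*3) = 2*(5 + 3*y) = 10 + 6*y)
-52*√(h(-1, 6) + C(6))*(-55) = -52*√((-3 - 1) + (10 + 6*6))*(-55) = -52*√(-4 + (10 + 36))*(-55) = -52*√(-4 + 46)*(-55) = -52*√42*(-55) = 2860*√42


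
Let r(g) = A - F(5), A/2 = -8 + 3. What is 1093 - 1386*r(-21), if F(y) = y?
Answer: 21883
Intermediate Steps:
A = -10 (A = 2*(-8 + 3) = 2*(-5) = -10)
r(g) = -15 (r(g) = -10 - 1*5 = -10 - 5 = -15)
1093 - 1386*r(-21) = 1093 - 1386*(-15) = 1093 + 20790 = 21883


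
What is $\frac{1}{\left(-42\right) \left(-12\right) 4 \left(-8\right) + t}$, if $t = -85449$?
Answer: $- \frac{1}{101577} \approx -9.8447 \cdot 10^{-6}$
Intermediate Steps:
$\frac{1}{\left(-42\right) \left(-12\right) 4 \left(-8\right) + t} = \frac{1}{\left(-42\right) \left(-12\right) 4 \left(-8\right) - 85449} = \frac{1}{504 \left(-32\right) - 85449} = \frac{1}{-16128 - 85449} = \frac{1}{-101577} = - \frac{1}{101577}$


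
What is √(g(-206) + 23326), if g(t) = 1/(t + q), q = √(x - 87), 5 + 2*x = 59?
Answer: √(23326 - 1/(206 - 2*I*√15)) ≈ 152.73 - 0.e-7*I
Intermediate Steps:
x = 27 (x = -5/2 + (½)*59 = -5/2 + 59/2 = 27)
q = 2*I*√15 (q = √(27 - 87) = √(-60) = 2*I*√15 ≈ 7.746*I)
g(t) = 1/(t + 2*I*√15)
√(g(-206) + 23326) = √(1/(-206 + 2*I*√15) + 23326) = √(23326 + 1/(-206 + 2*I*√15))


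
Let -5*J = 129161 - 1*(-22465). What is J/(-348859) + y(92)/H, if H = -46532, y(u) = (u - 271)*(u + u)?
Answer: 16126390288/20291383735 ≈ 0.79474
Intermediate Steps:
y(u) = 2*u*(-271 + u) (y(u) = (-271 + u)*(2*u) = 2*u*(-271 + u))
J = -151626/5 (J = -(129161 - 1*(-22465))/5 = -(129161 + 22465)/5 = -⅕*151626 = -151626/5 ≈ -30325.)
J/(-348859) + y(92)/H = -151626/5/(-348859) + (2*92*(-271 + 92))/(-46532) = -151626/5*(-1/348859) + (2*92*(-179))*(-1/46532) = 151626/1744295 - 32936*(-1/46532) = 151626/1744295 + 8234/11633 = 16126390288/20291383735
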